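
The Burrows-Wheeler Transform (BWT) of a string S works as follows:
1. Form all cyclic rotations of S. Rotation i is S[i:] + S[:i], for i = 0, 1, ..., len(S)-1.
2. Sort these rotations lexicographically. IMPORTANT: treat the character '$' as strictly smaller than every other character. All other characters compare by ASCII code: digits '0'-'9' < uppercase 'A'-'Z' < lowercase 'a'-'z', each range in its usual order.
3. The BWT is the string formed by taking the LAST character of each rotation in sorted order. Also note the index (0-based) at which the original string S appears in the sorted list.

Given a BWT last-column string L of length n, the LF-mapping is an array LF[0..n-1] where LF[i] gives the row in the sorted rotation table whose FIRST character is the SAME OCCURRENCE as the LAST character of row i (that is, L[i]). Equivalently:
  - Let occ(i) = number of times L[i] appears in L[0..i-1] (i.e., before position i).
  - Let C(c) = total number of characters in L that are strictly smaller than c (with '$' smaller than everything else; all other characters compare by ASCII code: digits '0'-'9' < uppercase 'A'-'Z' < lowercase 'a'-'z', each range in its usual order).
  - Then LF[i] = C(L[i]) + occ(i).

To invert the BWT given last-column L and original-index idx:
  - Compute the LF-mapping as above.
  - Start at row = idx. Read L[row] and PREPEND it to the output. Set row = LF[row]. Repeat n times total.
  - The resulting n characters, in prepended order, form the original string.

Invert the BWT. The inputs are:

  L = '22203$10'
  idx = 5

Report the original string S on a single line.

Answer: 2012032$

Derivation:
LF mapping: 4 5 6 1 7 0 3 2
Walk LF starting at row 5, prepending L[row]:
  step 1: row=5, L[5]='$', prepend. Next row=LF[5]=0
  step 2: row=0, L[0]='2', prepend. Next row=LF[0]=4
  step 3: row=4, L[4]='3', prepend. Next row=LF[4]=7
  step 4: row=7, L[7]='0', prepend. Next row=LF[7]=2
  step 5: row=2, L[2]='2', prepend. Next row=LF[2]=6
  step 6: row=6, L[6]='1', prepend. Next row=LF[6]=3
  step 7: row=3, L[3]='0', prepend. Next row=LF[3]=1
  step 8: row=1, L[1]='2', prepend. Next row=LF[1]=5
Reversed output: 2012032$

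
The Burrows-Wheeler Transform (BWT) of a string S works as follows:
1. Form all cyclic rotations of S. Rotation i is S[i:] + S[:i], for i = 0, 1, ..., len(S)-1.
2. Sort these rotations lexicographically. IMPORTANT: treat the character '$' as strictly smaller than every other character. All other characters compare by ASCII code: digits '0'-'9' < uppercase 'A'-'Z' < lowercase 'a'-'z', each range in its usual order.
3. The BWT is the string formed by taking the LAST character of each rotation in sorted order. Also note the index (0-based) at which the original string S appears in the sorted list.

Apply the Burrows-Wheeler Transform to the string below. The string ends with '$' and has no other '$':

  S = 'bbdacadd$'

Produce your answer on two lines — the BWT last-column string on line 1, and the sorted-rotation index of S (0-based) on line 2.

Answer: ddc$badba
3

Derivation:
All 9 rotations (rotation i = S[i:]+S[:i]):
  rot[0] = bbdacadd$
  rot[1] = bdacadd$b
  rot[2] = dacadd$bb
  rot[3] = acadd$bbd
  rot[4] = cadd$bbda
  rot[5] = add$bbdac
  rot[6] = dd$bbdaca
  rot[7] = d$bbdacad
  rot[8] = $bbdacadd
Sorted (with $ < everything):
  sorted[0] = $bbdacadd  (last char: 'd')
  sorted[1] = acadd$bbd  (last char: 'd')
  sorted[2] = add$bbdac  (last char: 'c')
  sorted[3] = bbdacadd$  (last char: '$')
  sorted[4] = bdacadd$b  (last char: 'b')
  sorted[5] = cadd$bbda  (last char: 'a')
  sorted[6] = d$bbdacad  (last char: 'd')
  sorted[7] = dacadd$bb  (last char: 'b')
  sorted[8] = dd$bbdaca  (last char: 'a')
Last column: ddc$badba
Original string S is at sorted index 3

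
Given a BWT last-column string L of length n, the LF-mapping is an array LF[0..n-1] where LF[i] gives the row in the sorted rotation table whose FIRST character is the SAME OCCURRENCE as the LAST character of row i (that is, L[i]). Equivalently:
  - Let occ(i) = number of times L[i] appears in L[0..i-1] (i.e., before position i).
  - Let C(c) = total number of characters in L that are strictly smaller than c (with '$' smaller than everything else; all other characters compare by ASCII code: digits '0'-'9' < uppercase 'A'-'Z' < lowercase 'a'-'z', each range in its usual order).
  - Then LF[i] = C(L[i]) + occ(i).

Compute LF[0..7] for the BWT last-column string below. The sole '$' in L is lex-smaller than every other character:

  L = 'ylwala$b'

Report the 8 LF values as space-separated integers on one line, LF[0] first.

Char counts: '$':1, 'a':2, 'b':1, 'l':2, 'w':1, 'y':1
C (first-col start): C('$')=0, C('a')=1, C('b')=3, C('l')=4, C('w')=6, C('y')=7
L[0]='y': occ=0, LF[0]=C('y')+0=7+0=7
L[1]='l': occ=0, LF[1]=C('l')+0=4+0=4
L[2]='w': occ=0, LF[2]=C('w')+0=6+0=6
L[3]='a': occ=0, LF[3]=C('a')+0=1+0=1
L[4]='l': occ=1, LF[4]=C('l')+1=4+1=5
L[5]='a': occ=1, LF[5]=C('a')+1=1+1=2
L[6]='$': occ=0, LF[6]=C('$')+0=0+0=0
L[7]='b': occ=0, LF[7]=C('b')+0=3+0=3

Answer: 7 4 6 1 5 2 0 3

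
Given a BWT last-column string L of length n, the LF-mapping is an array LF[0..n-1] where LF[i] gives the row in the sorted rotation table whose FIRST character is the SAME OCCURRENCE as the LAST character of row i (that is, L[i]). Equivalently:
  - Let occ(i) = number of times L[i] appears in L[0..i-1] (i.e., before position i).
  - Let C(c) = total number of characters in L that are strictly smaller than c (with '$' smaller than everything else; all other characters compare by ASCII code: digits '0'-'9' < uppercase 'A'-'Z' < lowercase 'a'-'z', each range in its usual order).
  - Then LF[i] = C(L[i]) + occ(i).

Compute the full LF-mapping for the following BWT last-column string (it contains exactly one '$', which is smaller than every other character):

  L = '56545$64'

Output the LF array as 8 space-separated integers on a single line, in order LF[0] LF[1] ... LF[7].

Answer: 3 6 4 1 5 0 7 2

Derivation:
Char counts: '$':1, '4':2, '5':3, '6':2
C (first-col start): C('$')=0, C('4')=1, C('5')=3, C('6')=6
L[0]='5': occ=0, LF[0]=C('5')+0=3+0=3
L[1]='6': occ=0, LF[1]=C('6')+0=6+0=6
L[2]='5': occ=1, LF[2]=C('5')+1=3+1=4
L[3]='4': occ=0, LF[3]=C('4')+0=1+0=1
L[4]='5': occ=2, LF[4]=C('5')+2=3+2=5
L[5]='$': occ=0, LF[5]=C('$')+0=0+0=0
L[6]='6': occ=1, LF[6]=C('6')+1=6+1=7
L[7]='4': occ=1, LF[7]=C('4')+1=1+1=2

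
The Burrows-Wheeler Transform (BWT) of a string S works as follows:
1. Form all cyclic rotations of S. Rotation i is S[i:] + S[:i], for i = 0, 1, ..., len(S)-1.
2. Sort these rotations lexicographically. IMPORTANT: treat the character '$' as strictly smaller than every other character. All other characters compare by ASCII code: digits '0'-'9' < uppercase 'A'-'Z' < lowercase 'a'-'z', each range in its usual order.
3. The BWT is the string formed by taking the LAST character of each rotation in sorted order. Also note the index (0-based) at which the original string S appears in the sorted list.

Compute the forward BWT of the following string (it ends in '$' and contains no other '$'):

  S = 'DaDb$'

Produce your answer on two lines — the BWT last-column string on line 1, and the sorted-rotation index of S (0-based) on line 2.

All 5 rotations (rotation i = S[i:]+S[:i]):
  rot[0] = DaDb$
  rot[1] = aDb$D
  rot[2] = Db$Da
  rot[3] = b$DaD
  rot[4] = $DaDb
Sorted (with $ < everything):
  sorted[0] = $DaDb  (last char: 'b')
  sorted[1] = DaDb$  (last char: '$')
  sorted[2] = Db$Da  (last char: 'a')
  sorted[3] = aDb$D  (last char: 'D')
  sorted[4] = b$DaD  (last char: 'D')
Last column: b$aDD
Original string S is at sorted index 1

Answer: b$aDD
1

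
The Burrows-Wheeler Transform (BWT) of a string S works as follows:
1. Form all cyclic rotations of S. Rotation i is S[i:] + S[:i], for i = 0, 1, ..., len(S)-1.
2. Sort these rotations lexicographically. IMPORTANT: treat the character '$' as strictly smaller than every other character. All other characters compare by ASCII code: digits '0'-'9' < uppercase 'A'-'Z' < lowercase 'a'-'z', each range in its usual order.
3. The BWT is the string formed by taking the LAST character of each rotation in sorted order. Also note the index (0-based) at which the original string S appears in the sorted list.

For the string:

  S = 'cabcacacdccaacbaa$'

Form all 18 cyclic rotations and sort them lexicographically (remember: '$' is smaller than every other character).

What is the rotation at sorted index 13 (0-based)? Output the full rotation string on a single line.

Answer: cacdccaacbaa$cabca

Derivation:
All 18 rotations (rotation i = S[i:]+S[:i]):
  rot[0] = cabcacacdccaacbaa$
  rot[1] = abcacacdccaacbaa$c
  rot[2] = bcacacdccaacbaa$ca
  rot[3] = cacacdccaacbaa$cab
  rot[4] = acacdccaacbaa$cabc
  rot[5] = cacdccaacbaa$cabca
  rot[6] = acdccaacbaa$cabcac
  rot[7] = cdccaacbaa$cabcaca
  rot[8] = dccaacbaa$cabcacac
  rot[9] = ccaacbaa$cabcacacd
  rot[10] = caacbaa$cabcacacdc
  rot[11] = aacbaa$cabcacacdcc
  rot[12] = acbaa$cabcacacdcca
  rot[13] = cbaa$cabcacacdccaa
  rot[14] = baa$cabcacacdccaac
  rot[15] = aa$cabcacacdccaacb
  rot[16] = a$cabcacacdccaacba
  rot[17] = $cabcacacdccaacbaa
Sorted (with $ < everything):
  sorted[0] = $cabcacacdccaacbaa
  sorted[1] = a$cabcacacdccaacba
  sorted[2] = aa$cabcacacdccaacb
  sorted[3] = aacbaa$cabcacacdcc
  sorted[4] = abcacacdccaacbaa$c
  sorted[5] = acacdccaacbaa$cabc
  sorted[6] = acbaa$cabcacacdcca
  sorted[7] = acdccaacbaa$cabcac
  sorted[8] = baa$cabcacacdccaac
  sorted[9] = bcacacdccaacbaa$ca
  sorted[10] = caacbaa$cabcacacdc
  sorted[11] = cabcacacdccaacbaa$
  sorted[12] = cacacdccaacbaa$cab
  sorted[13] = cacdccaacbaa$cabca
  sorted[14] = cbaa$cabcacacdccaa
  sorted[15] = ccaacbaa$cabcacacd
  sorted[16] = cdccaacbaa$cabcaca
  sorted[17] = dccaacbaa$cabcacac
sorted[13] = cacdccaacbaa$cabca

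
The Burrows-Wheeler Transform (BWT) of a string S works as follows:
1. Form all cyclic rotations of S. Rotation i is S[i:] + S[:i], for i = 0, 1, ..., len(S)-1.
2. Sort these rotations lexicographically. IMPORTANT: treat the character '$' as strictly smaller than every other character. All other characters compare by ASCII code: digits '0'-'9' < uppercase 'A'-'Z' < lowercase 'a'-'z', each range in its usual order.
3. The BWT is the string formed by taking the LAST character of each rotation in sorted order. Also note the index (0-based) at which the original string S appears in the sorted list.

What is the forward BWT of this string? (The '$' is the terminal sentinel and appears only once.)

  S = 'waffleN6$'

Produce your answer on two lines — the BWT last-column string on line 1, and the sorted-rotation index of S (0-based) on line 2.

Answer: 6Newlaff$
8

Derivation:
All 9 rotations (rotation i = S[i:]+S[:i]):
  rot[0] = waffleN6$
  rot[1] = affleN6$w
  rot[2] = ffleN6$wa
  rot[3] = fleN6$waf
  rot[4] = leN6$waff
  rot[5] = eN6$waffl
  rot[6] = N6$waffle
  rot[7] = 6$waffleN
  rot[8] = $waffleN6
Sorted (with $ < everything):
  sorted[0] = $waffleN6  (last char: '6')
  sorted[1] = 6$waffleN  (last char: 'N')
  sorted[2] = N6$waffle  (last char: 'e')
  sorted[3] = affleN6$w  (last char: 'w')
  sorted[4] = eN6$waffl  (last char: 'l')
  sorted[5] = ffleN6$wa  (last char: 'a')
  sorted[6] = fleN6$waf  (last char: 'f')
  sorted[7] = leN6$waff  (last char: 'f')
  sorted[8] = waffleN6$  (last char: '$')
Last column: 6Newlaff$
Original string S is at sorted index 8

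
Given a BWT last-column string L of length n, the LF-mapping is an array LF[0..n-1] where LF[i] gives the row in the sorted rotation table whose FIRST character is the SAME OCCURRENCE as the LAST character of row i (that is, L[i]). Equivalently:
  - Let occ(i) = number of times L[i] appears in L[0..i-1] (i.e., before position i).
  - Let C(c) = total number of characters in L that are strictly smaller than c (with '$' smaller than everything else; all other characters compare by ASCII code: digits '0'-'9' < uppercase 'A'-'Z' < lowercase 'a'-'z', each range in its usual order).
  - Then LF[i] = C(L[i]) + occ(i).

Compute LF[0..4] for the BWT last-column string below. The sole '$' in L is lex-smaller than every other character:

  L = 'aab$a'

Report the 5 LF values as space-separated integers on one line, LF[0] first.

Char counts: '$':1, 'a':3, 'b':1
C (first-col start): C('$')=0, C('a')=1, C('b')=4
L[0]='a': occ=0, LF[0]=C('a')+0=1+0=1
L[1]='a': occ=1, LF[1]=C('a')+1=1+1=2
L[2]='b': occ=0, LF[2]=C('b')+0=4+0=4
L[3]='$': occ=0, LF[3]=C('$')+0=0+0=0
L[4]='a': occ=2, LF[4]=C('a')+2=1+2=3

Answer: 1 2 4 0 3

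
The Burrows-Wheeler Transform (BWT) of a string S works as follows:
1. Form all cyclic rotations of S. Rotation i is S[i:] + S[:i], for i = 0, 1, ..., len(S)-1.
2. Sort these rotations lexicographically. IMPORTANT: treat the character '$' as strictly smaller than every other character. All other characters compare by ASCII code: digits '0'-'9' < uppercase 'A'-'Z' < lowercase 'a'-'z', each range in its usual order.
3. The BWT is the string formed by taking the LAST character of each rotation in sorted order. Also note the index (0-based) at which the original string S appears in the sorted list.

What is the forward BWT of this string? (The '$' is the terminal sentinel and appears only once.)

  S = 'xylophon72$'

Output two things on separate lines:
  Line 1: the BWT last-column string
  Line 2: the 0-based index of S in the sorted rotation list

All 11 rotations (rotation i = S[i:]+S[:i]):
  rot[0] = xylophon72$
  rot[1] = ylophon72$x
  rot[2] = lophon72$xy
  rot[3] = ophon72$xyl
  rot[4] = phon72$xylo
  rot[5] = hon72$xylop
  rot[6] = on72$xyloph
  rot[7] = n72$xylopho
  rot[8] = 72$xylophon
  rot[9] = 2$xylophon7
  rot[10] = $xylophon72
Sorted (with $ < everything):
  sorted[0] = $xylophon72  (last char: '2')
  sorted[1] = 2$xylophon7  (last char: '7')
  sorted[2] = 72$xylophon  (last char: 'n')
  sorted[3] = hon72$xylop  (last char: 'p')
  sorted[4] = lophon72$xy  (last char: 'y')
  sorted[5] = n72$xylopho  (last char: 'o')
  sorted[6] = on72$xyloph  (last char: 'h')
  sorted[7] = ophon72$xyl  (last char: 'l')
  sorted[8] = phon72$xylo  (last char: 'o')
  sorted[9] = xylophon72$  (last char: '$')
  sorted[10] = ylophon72$x  (last char: 'x')
Last column: 27npyohlo$x
Original string S is at sorted index 9

Answer: 27npyohlo$x
9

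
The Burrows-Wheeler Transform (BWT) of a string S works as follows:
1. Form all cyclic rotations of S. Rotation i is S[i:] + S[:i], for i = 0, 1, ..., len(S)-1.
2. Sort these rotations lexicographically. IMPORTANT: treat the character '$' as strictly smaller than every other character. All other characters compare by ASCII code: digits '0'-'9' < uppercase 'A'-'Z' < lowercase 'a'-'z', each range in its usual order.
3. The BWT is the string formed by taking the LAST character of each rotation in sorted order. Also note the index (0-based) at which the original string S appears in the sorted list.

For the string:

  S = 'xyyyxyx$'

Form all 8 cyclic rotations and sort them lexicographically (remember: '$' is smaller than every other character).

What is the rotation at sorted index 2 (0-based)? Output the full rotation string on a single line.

All 8 rotations (rotation i = S[i:]+S[:i]):
  rot[0] = xyyyxyx$
  rot[1] = yyyxyx$x
  rot[2] = yyxyx$xy
  rot[3] = yxyx$xyy
  rot[4] = xyx$xyyy
  rot[5] = yx$xyyyx
  rot[6] = x$xyyyxy
  rot[7] = $xyyyxyx
Sorted (with $ < everything):
  sorted[0] = $xyyyxyx
  sorted[1] = x$xyyyxy
  sorted[2] = xyx$xyyy
  sorted[3] = xyyyxyx$
  sorted[4] = yx$xyyyx
  sorted[5] = yxyx$xyy
  sorted[6] = yyxyx$xy
  sorted[7] = yyyxyx$x
sorted[2] = xyx$xyyy

Answer: xyx$xyyy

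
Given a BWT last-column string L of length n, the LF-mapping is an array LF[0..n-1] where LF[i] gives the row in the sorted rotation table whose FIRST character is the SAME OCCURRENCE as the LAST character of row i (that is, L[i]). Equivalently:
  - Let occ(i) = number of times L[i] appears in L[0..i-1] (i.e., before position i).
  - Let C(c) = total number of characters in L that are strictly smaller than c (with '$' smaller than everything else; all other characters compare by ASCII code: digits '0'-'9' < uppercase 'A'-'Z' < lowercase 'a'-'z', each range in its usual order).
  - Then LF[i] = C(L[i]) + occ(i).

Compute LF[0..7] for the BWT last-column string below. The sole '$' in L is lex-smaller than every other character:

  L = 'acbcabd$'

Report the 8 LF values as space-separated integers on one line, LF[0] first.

Answer: 1 5 3 6 2 4 7 0

Derivation:
Char counts: '$':1, 'a':2, 'b':2, 'c':2, 'd':1
C (first-col start): C('$')=0, C('a')=1, C('b')=3, C('c')=5, C('d')=7
L[0]='a': occ=0, LF[0]=C('a')+0=1+0=1
L[1]='c': occ=0, LF[1]=C('c')+0=5+0=5
L[2]='b': occ=0, LF[2]=C('b')+0=3+0=3
L[3]='c': occ=1, LF[3]=C('c')+1=5+1=6
L[4]='a': occ=1, LF[4]=C('a')+1=1+1=2
L[5]='b': occ=1, LF[5]=C('b')+1=3+1=4
L[6]='d': occ=0, LF[6]=C('d')+0=7+0=7
L[7]='$': occ=0, LF[7]=C('$')+0=0+0=0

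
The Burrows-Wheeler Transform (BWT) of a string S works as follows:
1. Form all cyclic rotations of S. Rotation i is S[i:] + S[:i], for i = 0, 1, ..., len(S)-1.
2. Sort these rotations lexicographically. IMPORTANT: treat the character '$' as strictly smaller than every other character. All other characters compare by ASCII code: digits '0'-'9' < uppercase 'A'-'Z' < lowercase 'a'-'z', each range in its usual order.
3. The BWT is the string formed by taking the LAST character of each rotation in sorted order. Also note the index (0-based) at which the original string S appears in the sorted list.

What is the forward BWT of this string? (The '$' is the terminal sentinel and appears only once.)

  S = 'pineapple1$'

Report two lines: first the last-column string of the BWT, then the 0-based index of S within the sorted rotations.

Answer: 1eelnppi$pa
8

Derivation:
All 11 rotations (rotation i = S[i:]+S[:i]):
  rot[0] = pineapple1$
  rot[1] = ineapple1$p
  rot[2] = neapple1$pi
  rot[3] = eapple1$pin
  rot[4] = apple1$pine
  rot[5] = pple1$pinea
  rot[6] = ple1$pineap
  rot[7] = le1$pineapp
  rot[8] = e1$pineappl
  rot[9] = 1$pineapple
  rot[10] = $pineapple1
Sorted (with $ < everything):
  sorted[0] = $pineapple1  (last char: '1')
  sorted[1] = 1$pineapple  (last char: 'e')
  sorted[2] = apple1$pine  (last char: 'e')
  sorted[3] = e1$pineappl  (last char: 'l')
  sorted[4] = eapple1$pin  (last char: 'n')
  sorted[5] = ineapple1$p  (last char: 'p')
  sorted[6] = le1$pineapp  (last char: 'p')
  sorted[7] = neapple1$pi  (last char: 'i')
  sorted[8] = pineapple1$  (last char: '$')
  sorted[9] = ple1$pineap  (last char: 'p')
  sorted[10] = pple1$pinea  (last char: 'a')
Last column: 1eelnppi$pa
Original string S is at sorted index 8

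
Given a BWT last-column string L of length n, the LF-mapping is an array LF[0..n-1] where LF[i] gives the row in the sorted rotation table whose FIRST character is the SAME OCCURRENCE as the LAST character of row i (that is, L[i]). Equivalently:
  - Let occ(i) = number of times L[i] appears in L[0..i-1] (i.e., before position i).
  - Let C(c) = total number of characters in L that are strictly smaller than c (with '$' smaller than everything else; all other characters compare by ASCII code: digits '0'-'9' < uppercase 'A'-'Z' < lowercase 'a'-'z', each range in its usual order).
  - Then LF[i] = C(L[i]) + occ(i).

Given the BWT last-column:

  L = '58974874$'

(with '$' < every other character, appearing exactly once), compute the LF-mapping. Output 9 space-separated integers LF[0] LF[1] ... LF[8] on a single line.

Answer: 3 6 8 4 1 7 5 2 0

Derivation:
Char counts: '$':1, '4':2, '5':1, '7':2, '8':2, '9':1
C (first-col start): C('$')=0, C('4')=1, C('5')=3, C('7')=4, C('8')=6, C('9')=8
L[0]='5': occ=0, LF[0]=C('5')+0=3+0=3
L[1]='8': occ=0, LF[1]=C('8')+0=6+0=6
L[2]='9': occ=0, LF[2]=C('9')+0=8+0=8
L[3]='7': occ=0, LF[3]=C('7')+0=4+0=4
L[4]='4': occ=0, LF[4]=C('4')+0=1+0=1
L[5]='8': occ=1, LF[5]=C('8')+1=6+1=7
L[6]='7': occ=1, LF[6]=C('7')+1=4+1=5
L[7]='4': occ=1, LF[7]=C('4')+1=1+1=2
L[8]='$': occ=0, LF[8]=C('$')+0=0+0=0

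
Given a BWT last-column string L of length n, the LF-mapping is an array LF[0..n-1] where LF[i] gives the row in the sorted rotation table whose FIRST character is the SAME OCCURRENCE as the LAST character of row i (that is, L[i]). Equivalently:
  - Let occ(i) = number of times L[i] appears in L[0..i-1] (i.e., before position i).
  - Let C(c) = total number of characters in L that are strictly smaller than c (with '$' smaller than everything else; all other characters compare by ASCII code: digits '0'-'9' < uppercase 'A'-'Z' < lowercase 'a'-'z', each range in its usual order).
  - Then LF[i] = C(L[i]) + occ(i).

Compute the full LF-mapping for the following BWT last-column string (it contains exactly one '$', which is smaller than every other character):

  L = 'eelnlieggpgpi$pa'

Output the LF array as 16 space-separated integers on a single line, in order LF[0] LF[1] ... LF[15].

Char counts: '$':1, 'a':1, 'e':3, 'g':3, 'i':2, 'l':2, 'n':1, 'p':3
C (first-col start): C('$')=0, C('a')=1, C('e')=2, C('g')=5, C('i')=8, C('l')=10, C('n')=12, C('p')=13
L[0]='e': occ=0, LF[0]=C('e')+0=2+0=2
L[1]='e': occ=1, LF[1]=C('e')+1=2+1=3
L[2]='l': occ=0, LF[2]=C('l')+0=10+0=10
L[3]='n': occ=0, LF[3]=C('n')+0=12+0=12
L[4]='l': occ=1, LF[4]=C('l')+1=10+1=11
L[5]='i': occ=0, LF[5]=C('i')+0=8+0=8
L[6]='e': occ=2, LF[6]=C('e')+2=2+2=4
L[7]='g': occ=0, LF[7]=C('g')+0=5+0=5
L[8]='g': occ=1, LF[8]=C('g')+1=5+1=6
L[9]='p': occ=0, LF[9]=C('p')+0=13+0=13
L[10]='g': occ=2, LF[10]=C('g')+2=5+2=7
L[11]='p': occ=1, LF[11]=C('p')+1=13+1=14
L[12]='i': occ=1, LF[12]=C('i')+1=8+1=9
L[13]='$': occ=0, LF[13]=C('$')+0=0+0=0
L[14]='p': occ=2, LF[14]=C('p')+2=13+2=15
L[15]='a': occ=0, LF[15]=C('a')+0=1+0=1

Answer: 2 3 10 12 11 8 4 5 6 13 7 14 9 0 15 1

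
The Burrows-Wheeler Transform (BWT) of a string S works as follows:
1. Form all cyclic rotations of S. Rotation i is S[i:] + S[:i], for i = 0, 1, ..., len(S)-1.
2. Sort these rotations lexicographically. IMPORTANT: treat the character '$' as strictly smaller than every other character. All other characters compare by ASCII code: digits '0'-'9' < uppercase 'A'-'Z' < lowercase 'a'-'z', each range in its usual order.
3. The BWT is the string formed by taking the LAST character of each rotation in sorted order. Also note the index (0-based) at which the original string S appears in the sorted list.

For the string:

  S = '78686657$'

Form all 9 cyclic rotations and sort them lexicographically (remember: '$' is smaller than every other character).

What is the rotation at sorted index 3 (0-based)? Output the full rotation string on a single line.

Answer: 6657$7868

Derivation:
All 9 rotations (rotation i = S[i:]+S[:i]):
  rot[0] = 78686657$
  rot[1] = 8686657$7
  rot[2] = 686657$78
  rot[3] = 86657$786
  rot[4] = 6657$7868
  rot[5] = 657$78686
  rot[6] = 57$786866
  rot[7] = 7$7868665
  rot[8] = $78686657
Sorted (with $ < everything):
  sorted[0] = $78686657
  sorted[1] = 57$786866
  sorted[2] = 657$78686
  sorted[3] = 6657$7868
  sorted[4] = 686657$78
  sorted[5] = 7$7868665
  sorted[6] = 78686657$
  sorted[7] = 86657$786
  sorted[8] = 8686657$7
sorted[3] = 6657$7868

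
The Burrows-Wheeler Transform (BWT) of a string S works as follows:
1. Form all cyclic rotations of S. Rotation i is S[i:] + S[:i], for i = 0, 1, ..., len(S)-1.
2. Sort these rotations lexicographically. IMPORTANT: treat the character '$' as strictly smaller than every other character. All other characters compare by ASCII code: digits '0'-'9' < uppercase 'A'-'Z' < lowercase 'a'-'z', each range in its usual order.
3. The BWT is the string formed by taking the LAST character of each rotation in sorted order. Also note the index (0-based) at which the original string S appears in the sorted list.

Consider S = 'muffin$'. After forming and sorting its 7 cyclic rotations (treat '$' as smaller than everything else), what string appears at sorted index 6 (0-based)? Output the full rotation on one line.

All 7 rotations (rotation i = S[i:]+S[:i]):
  rot[0] = muffin$
  rot[1] = uffin$m
  rot[2] = ffin$mu
  rot[3] = fin$muf
  rot[4] = in$muff
  rot[5] = n$muffi
  rot[6] = $muffin
Sorted (with $ < everything):
  sorted[0] = $muffin
  sorted[1] = ffin$mu
  sorted[2] = fin$muf
  sorted[3] = in$muff
  sorted[4] = muffin$
  sorted[5] = n$muffi
  sorted[6] = uffin$m
sorted[6] = uffin$m

Answer: uffin$m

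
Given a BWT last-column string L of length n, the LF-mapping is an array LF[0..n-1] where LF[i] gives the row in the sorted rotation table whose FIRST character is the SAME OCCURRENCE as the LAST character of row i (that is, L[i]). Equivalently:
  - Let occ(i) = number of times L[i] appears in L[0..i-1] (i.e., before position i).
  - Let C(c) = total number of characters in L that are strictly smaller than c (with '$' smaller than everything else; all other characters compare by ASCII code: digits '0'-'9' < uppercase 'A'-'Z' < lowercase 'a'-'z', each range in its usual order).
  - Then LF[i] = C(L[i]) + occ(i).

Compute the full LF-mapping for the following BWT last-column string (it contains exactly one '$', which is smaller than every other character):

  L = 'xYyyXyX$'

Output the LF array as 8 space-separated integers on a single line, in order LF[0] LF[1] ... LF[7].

Char counts: '$':1, 'X':2, 'Y':1, 'x':1, 'y':3
C (first-col start): C('$')=0, C('X')=1, C('Y')=3, C('x')=4, C('y')=5
L[0]='x': occ=0, LF[0]=C('x')+0=4+0=4
L[1]='Y': occ=0, LF[1]=C('Y')+0=3+0=3
L[2]='y': occ=0, LF[2]=C('y')+0=5+0=5
L[3]='y': occ=1, LF[3]=C('y')+1=5+1=6
L[4]='X': occ=0, LF[4]=C('X')+0=1+0=1
L[5]='y': occ=2, LF[5]=C('y')+2=5+2=7
L[6]='X': occ=1, LF[6]=C('X')+1=1+1=2
L[7]='$': occ=0, LF[7]=C('$')+0=0+0=0

Answer: 4 3 5 6 1 7 2 0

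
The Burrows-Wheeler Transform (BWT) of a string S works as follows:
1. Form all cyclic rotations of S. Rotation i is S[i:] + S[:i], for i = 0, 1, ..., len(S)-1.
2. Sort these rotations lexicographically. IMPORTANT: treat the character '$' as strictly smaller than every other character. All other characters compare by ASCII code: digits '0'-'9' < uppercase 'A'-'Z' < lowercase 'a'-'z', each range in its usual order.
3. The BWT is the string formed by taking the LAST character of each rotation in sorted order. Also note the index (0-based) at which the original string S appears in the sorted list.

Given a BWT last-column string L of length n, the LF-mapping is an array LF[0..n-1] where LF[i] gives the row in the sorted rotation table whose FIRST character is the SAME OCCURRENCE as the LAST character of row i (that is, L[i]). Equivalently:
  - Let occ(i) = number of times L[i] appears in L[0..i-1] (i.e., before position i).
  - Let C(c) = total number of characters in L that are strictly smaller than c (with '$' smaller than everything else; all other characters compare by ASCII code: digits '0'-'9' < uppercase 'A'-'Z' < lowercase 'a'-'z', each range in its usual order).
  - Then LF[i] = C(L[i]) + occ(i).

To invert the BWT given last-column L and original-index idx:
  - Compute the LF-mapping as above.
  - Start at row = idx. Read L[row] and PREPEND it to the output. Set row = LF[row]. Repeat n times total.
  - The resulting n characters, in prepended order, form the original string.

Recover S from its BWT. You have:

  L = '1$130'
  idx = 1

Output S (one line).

LF mapping: 2 0 3 4 1
Walk LF starting at row 1, prepending L[row]:
  step 1: row=1, L[1]='$', prepend. Next row=LF[1]=0
  step 2: row=0, L[0]='1', prepend. Next row=LF[0]=2
  step 3: row=2, L[2]='1', prepend. Next row=LF[2]=3
  step 4: row=3, L[3]='3', prepend. Next row=LF[3]=4
  step 5: row=4, L[4]='0', prepend. Next row=LF[4]=1
Reversed output: 0311$

Answer: 0311$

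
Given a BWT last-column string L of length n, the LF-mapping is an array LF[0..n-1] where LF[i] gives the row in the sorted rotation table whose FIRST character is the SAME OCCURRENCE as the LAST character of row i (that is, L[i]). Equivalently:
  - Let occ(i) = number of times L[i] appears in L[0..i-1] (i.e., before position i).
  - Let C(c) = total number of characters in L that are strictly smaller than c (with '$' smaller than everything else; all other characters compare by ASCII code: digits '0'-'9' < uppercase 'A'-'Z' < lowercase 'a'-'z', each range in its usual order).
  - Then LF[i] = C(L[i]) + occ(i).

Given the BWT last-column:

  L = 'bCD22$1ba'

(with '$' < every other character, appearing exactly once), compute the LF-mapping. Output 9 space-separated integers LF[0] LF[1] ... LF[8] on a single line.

Answer: 7 4 5 2 3 0 1 8 6

Derivation:
Char counts: '$':1, '1':1, '2':2, 'C':1, 'D':1, 'a':1, 'b':2
C (first-col start): C('$')=0, C('1')=1, C('2')=2, C('C')=4, C('D')=5, C('a')=6, C('b')=7
L[0]='b': occ=0, LF[0]=C('b')+0=7+0=7
L[1]='C': occ=0, LF[1]=C('C')+0=4+0=4
L[2]='D': occ=0, LF[2]=C('D')+0=5+0=5
L[3]='2': occ=0, LF[3]=C('2')+0=2+0=2
L[4]='2': occ=1, LF[4]=C('2')+1=2+1=3
L[5]='$': occ=0, LF[5]=C('$')+0=0+0=0
L[6]='1': occ=0, LF[6]=C('1')+0=1+0=1
L[7]='b': occ=1, LF[7]=C('b')+1=7+1=8
L[8]='a': occ=0, LF[8]=C('a')+0=6+0=6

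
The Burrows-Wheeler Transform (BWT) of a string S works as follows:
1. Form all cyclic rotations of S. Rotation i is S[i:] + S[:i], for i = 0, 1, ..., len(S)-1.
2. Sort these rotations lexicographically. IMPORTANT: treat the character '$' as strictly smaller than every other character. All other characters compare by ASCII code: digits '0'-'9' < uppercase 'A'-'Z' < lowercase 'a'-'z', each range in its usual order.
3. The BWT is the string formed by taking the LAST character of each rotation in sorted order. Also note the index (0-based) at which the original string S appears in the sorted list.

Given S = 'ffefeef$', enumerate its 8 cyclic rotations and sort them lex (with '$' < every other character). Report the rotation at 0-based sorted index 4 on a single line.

All 8 rotations (rotation i = S[i:]+S[:i]):
  rot[0] = ffefeef$
  rot[1] = fefeef$f
  rot[2] = efeef$ff
  rot[3] = feef$ffe
  rot[4] = eef$ffef
  rot[5] = ef$ffefe
  rot[6] = f$ffefee
  rot[7] = $ffefeef
Sorted (with $ < everything):
  sorted[0] = $ffefeef
  sorted[1] = eef$ffef
  sorted[2] = ef$ffefe
  sorted[3] = efeef$ff
  sorted[4] = f$ffefee
  sorted[5] = feef$ffe
  sorted[6] = fefeef$f
  sorted[7] = ffefeef$
sorted[4] = f$ffefee

Answer: f$ffefee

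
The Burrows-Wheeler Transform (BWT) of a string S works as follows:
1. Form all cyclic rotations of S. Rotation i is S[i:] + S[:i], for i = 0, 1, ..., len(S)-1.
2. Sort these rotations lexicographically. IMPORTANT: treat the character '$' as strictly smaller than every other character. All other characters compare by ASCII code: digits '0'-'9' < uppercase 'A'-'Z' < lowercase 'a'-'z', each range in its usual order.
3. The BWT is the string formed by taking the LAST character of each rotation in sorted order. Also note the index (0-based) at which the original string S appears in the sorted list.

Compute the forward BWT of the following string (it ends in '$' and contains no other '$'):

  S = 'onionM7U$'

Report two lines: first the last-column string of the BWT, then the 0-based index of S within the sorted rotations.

All 9 rotations (rotation i = S[i:]+S[:i]):
  rot[0] = onionM7U$
  rot[1] = nionM7U$o
  rot[2] = ionM7U$on
  rot[3] = onM7U$oni
  rot[4] = nM7U$onio
  rot[5] = M7U$onion
  rot[6] = 7U$onionM
  rot[7] = U$onionM7
  rot[8] = $onionM7U
Sorted (with $ < everything):
  sorted[0] = $onionM7U  (last char: 'U')
  sorted[1] = 7U$onionM  (last char: 'M')
  sorted[2] = M7U$onion  (last char: 'n')
  sorted[3] = U$onionM7  (last char: '7')
  sorted[4] = ionM7U$on  (last char: 'n')
  sorted[5] = nM7U$onio  (last char: 'o')
  sorted[6] = nionM7U$o  (last char: 'o')
  sorted[7] = onM7U$oni  (last char: 'i')
  sorted[8] = onionM7U$  (last char: '$')
Last column: UMn7nooi$
Original string S is at sorted index 8

Answer: UMn7nooi$
8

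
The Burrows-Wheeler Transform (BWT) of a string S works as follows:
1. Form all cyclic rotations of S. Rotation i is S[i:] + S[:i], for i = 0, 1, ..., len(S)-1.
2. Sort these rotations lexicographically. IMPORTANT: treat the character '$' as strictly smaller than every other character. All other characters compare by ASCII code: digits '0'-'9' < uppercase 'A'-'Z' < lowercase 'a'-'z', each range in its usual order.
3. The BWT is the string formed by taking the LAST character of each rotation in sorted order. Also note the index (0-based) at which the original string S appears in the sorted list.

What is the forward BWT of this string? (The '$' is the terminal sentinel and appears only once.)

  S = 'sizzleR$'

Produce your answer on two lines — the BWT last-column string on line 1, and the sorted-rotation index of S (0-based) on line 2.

All 8 rotations (rotation i = S[i:]+S[:i]):
  rot[0] = sizzleR$
  rot[1] = izzleR$s
  rot[2] = zzleR$si
  rot[3] = zleR$siz
  rot[4] = leR$sizz
  rot[5] = eR$sizzl
  rot[6] = R$sizzle
  rot[7] = $sizzleR
Sorted (with $ < everything):
  sorted[0] = $sizzleR  (last char: 'R')
  sorted[1] = R$sizzle  (last char: 'e')
  sorted[2] = eR$sizzl  (last char: 'l')
  sorted[3] = izzleR$s  (last char: 's')
  sorted[4] = leR$sizz  (last char: 'z')
  sorted[5] = sizzleR$  (last char: '$')
  sorted[6] = zleR$siz  (last char: 'z')
  sorted[7] = zzleR$si  (last char: 'i')
Last column: Relsz$zi
Original string S is at sorted index 5

Answer: Relsz$zi
5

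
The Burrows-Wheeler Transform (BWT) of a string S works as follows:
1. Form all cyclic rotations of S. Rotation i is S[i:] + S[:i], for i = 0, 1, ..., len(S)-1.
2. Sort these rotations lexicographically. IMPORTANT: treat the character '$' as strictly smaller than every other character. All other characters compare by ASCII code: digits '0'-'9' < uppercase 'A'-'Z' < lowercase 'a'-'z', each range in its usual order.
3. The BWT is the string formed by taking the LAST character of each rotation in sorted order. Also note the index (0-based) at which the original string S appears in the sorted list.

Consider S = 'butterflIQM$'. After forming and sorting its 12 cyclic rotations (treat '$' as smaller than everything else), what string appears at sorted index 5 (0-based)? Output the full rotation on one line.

Answer: erflIQM$butt

Derivation:
All 12 rotations (rotation i = S[i:]+S[:i]):
  rot[0] = butterflIQM$
  rot[1] = utterflIQM$b
  rot[2] = tterflIQM$bu
  rot[3] = terflIQM$but
  rot[4] = erflIQM$butt
  rot[5] = rflIQM$butte
  rot[6] = flIQM$butter
  rot[7] = lIQM$butterf
  rot[8] = IQM$butterfl
  rot[9] = QM$butterflI
  rot[10] = M$butterflIQ
  rot[11] = $butterflIQM
Sorted (with $ < everything):
  sorted[0] = $butterflIQM
  sorted[1] = IQM$butterfl
  sorted[2] = M$butterflIQ
  sorted[3] = QM$butterflI
  sorted[4] = butterflIQM$
  sorted[5] = erflIQM$butt
  sorted[6] = flIQM$butter
  sorted[7] = lIQM$butterf
  sorted[8] = rflIQM$butte
  sorted[9] = terflIQM$but
  sorted[10] = tterflIQM$bu
  sorted[11] = utterflIQM$b
sorted[5] = erflIQM$butt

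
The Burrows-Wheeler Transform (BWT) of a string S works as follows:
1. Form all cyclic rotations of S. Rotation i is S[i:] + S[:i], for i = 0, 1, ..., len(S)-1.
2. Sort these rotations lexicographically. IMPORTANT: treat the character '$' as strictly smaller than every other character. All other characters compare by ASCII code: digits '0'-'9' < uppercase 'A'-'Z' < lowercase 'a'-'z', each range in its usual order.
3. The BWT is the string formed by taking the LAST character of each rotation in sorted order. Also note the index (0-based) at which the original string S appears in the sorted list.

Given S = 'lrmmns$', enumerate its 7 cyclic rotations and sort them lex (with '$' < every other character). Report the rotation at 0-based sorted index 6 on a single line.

Answer: s$lrmmn

Derivation:
All 7 rotations (rotation i = S[i:]+S[:i]):
  rot[0] = lrmmns$
  rot[1] = rmmns$l
  rot[2] = mmns$lr
  rot[3] = mns$lrm
  rot[4] = ns$lrmm
  rot[5] = s$lrmmn
  rot[6] = $lrmmns
Sorted (with $ < everything):
  sorted[0] = $lrmmns
  sorted[1] = lrmmns$
  sorted[2] = mmns$lr
  sorted[3] = mns$lrm
  sorted[4] = ns$lrmm
  sorted[5] = rmmns$l
  sorted[6] = s$lrmmn
sorted[6] = s$lrmmn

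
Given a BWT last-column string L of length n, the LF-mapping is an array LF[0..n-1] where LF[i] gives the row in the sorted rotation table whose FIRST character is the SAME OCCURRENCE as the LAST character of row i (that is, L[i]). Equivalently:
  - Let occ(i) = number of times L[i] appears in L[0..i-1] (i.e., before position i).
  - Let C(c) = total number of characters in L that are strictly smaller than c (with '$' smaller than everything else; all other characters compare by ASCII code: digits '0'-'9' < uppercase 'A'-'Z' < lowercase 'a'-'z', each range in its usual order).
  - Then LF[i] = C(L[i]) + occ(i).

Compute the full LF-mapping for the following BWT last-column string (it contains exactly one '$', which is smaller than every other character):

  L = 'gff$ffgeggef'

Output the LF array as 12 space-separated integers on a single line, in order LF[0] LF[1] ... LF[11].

Answer: 8 3 4 0 5 6 9 1 10 11 2 7

Derivation:
Char counts: '$':1, 'e':2, 'f':5, 'g':4
C (first-col start): C('$')=0, C('e')=1, C('f')=3, C('g')=8
L[0]='g': occ=0, LF[0]=C('g')+0=8+0=8
L[1]='f': occ=0, LF[1]=C('f')+0=3+0=3
L[2]='f': occ=1, LF[2]=C('f')+1=3+1=4
L[3]='$': occ=0, LF[3]=C('$')+0=0+0=0
L[4]='f': occ=2, LF[4]=C('f')+2=3+2=5
L[5]='f': occ=3, LF[5]=C('f')+3=3+3=6
L[6]='g': occ=1, LF[6]=C('g')+1=8+1=9
L[7]='e': occ=0, LF[7]=C('e')+0=1+0=1
L[8]='g': occ=2, LF[8]=C('g')+2=8+2=10
L[9]='g': occ=3, LF[9]=C('g')+3=8+3=11
L[10]='e': occ=1, LF[10]=C('e')+1=1+1=2
L[11]='f': occ=4, LF[11]=C('f')+4=3+4=7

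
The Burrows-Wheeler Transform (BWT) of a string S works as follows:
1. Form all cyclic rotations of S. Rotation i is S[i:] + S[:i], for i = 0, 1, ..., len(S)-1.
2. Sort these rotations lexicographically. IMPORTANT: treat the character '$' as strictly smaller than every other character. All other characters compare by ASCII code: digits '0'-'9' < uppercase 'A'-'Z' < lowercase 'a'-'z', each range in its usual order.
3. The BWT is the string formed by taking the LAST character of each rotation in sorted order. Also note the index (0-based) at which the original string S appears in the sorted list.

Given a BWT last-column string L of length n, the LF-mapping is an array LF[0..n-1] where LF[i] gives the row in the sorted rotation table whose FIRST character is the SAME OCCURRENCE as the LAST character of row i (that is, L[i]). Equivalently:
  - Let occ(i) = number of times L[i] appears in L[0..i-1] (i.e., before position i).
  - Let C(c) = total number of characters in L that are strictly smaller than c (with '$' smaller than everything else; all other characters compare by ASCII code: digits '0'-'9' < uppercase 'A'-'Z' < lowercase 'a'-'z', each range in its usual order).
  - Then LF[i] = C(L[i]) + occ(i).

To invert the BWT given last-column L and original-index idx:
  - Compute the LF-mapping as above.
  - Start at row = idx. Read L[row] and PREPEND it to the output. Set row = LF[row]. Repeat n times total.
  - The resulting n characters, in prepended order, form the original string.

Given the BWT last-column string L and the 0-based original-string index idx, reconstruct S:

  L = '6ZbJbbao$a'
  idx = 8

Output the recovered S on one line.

LF mapping: 1 3 6 2 7 8 4 9 0 5
Walk LF starting at row 8, prepending L[row]:
  step 1: row=8, L[8]='$', prepend. Next row=LF[8]=0
  step 2: row=0, L[0]='6', prepend. Next row=LF[0]=1
  step 3: row=1, L[1]='Z', prepend. Next row=LF[1]=3
  step 4: row=3, L[3]='J', prepend. Next row=LF[3]=2
  step 5: row=2, L[2]='b', prepend. Next row=LF[2]=6
  step 6: row=6, L[6]='a', prepend. Next row=LF[6]=4
  step 7: row=4, L[4]='b', prepend. Next row=LF[4]=7
  step 8: row=7, L[7]='o', prepend. Next row=LF[7]=9
  step 9: row=9, L[9]='a', prepend. Next row=LF[9]=5
  step 10: row=5, L[5]='b', prepend. Next row=LF[5]=8
Reversed output: baobabJZ6$

Answer: baobabJZ6$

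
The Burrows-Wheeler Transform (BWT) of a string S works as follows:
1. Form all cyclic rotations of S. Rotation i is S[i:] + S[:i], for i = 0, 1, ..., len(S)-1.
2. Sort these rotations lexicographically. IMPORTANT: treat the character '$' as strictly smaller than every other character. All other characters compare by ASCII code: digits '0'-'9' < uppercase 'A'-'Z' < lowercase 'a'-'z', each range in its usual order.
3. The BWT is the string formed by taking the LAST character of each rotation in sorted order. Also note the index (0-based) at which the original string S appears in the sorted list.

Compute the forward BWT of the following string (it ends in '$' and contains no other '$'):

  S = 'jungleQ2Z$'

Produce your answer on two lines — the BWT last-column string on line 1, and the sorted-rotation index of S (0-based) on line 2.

All 10 rotations (rotation i = S[i:]+S[:i]):
  rot[0] = jungleQ2Z$
  rot[1] = ungleQ2Z$j
  rot[2] = ngleQ2Z$ju
  rot[3] = gleQ2Z$jun
  rot[4] = leQ2Z$jung
  rot[5] = eQ2Z$jungl
  rot[6] = Q2Z$jungle
  rot[7] = 2Z$jungleQ
  rot[8] = Z$jungleQ2
  rot[9] = $jungleQ2Z
Sorted (with $ < everything):
  sorted[0] = $jungleQ2Z  (last char: 'Z')
  sorted[1] = 2Z$jungleQ  (last char: 'Q')
  sorted[2] = Q2Z$jungle  (last char: 'e')
  sorted[3] = Z$jungleQ2  (last char: '2')
  sorted[4] = eQ2Z$jungl  (last char: 'l')
  sorted[5] = gleQ2Z$jun  (last char: 'n')
  sorted[6] = jungleQ2Z$  (last char: '$')
  sorted[7] = leQ2Z$jung  (last char: 'g')
  sorted[8] = ngleQ2Z$ju  (last char: 'u')
  sorted[9] = ungleQ2Z$j  (last char: 'j')
Last column: ZQe2ln$guj
Original string S is at sorted index 6

Answer: ZQe2ln$guj
6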